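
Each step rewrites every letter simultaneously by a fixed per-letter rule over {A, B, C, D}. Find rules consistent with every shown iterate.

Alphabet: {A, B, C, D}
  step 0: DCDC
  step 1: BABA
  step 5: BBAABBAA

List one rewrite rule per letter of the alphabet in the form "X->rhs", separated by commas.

A->D, B->CC, C->A, D->B

  step 0 ⇒ step 1: DCDC ⇒ B·A·B·A
    C ↦ A
    D ↦ B
    A ↦ D  (constrained at step 1)
    B ↦ CC  (constrained at step 1)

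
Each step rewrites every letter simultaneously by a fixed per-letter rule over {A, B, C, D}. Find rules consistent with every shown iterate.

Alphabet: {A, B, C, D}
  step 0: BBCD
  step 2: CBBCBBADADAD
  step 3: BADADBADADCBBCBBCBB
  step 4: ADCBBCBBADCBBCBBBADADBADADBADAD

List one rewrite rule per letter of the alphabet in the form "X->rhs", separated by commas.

  step 3 ⇒ step 4: BADADBADADCBBCBBCBB ⇒ AD·C·BB·C·BB·AD·C·BB·C·BB·B·AD·AD·B·AD·AD·B·AD·AD
    A ↦ C
    B ↦ AD
    C ↦ B
    D ↦ BB

A->C, B->AD, C->B, D->BB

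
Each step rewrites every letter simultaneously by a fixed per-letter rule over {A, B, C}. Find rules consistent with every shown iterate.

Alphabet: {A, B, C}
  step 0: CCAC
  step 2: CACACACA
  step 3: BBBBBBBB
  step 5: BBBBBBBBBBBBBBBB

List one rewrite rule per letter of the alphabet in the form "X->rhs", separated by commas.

A->B, B->CA, C->B

  step 2 ⇒ step 3: CACACACA ⇒ B·B·B·B·B·B·B·B
    A ↦ B
    C ↦ B
    B ↦ CA  (constrained at step 3)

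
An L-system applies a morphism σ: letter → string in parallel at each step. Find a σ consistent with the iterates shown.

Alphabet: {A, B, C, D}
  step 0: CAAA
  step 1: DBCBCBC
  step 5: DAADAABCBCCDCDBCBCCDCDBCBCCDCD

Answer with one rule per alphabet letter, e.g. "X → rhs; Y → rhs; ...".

A->BC, B->C, C->D, D->AA

  step 0 ⇒ step 1: CAAA ⇒ D·BC·BC·BC
    A ↦ BC
    C ↦ D
    B ↦ C  (constrained at step 1)
    D ↦ AA  (constrained at step 1)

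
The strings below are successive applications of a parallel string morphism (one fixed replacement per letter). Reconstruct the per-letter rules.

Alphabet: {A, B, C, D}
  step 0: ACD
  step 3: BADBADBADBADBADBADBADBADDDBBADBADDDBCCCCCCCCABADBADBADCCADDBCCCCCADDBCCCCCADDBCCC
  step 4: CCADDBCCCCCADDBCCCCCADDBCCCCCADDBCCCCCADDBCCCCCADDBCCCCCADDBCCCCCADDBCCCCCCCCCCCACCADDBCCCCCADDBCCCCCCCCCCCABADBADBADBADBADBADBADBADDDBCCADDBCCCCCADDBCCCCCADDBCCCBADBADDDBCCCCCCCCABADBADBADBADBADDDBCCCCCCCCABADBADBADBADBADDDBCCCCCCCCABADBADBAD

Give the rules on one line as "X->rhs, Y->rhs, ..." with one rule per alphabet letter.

A->DDB, B->CCA, C->BAD, D->CCC

  step 3 ⇒ step 4: BADBADBADBADBADBADBADBADDDBBADBADDDBCCCCCCCCABADBADBADCCADDBCCCCCADDBCCCCCADDBCCC ⇒ CCA·DDB·CCC·CCA·DDB·CCC·CCA·DDB·CCC·CCA·DDB·CCC·CCA·DDB·CCC·CCA·DDB·CCC·CCA·DDB·CCC·CCA·DDB·CCC·CCC·CCC·CCA·CCA·DDB·CCC·CCA·DDB·CCC·CCC·CCC·CCA·BAD·BAD·BAD·BAD·BAD·BAD·BAD·BAD·DDB·CCA·DDB·CCC·CCA·DDB·CCC·CCA·DDB·CCC·BAD·BAD·DDB·CCC·CCC·CCA·BAD·BAD·BAD·BAD·BAD·DDB·CCC·CCC·CCA·BAD·BAD·BAD·BAD·BAD·DDB·CCC·CCC·CCA·BAD·BAD·BAD
    A ↦ DDB
    B ↦ CCA
    C ↦ BAD
    D ↦ CCC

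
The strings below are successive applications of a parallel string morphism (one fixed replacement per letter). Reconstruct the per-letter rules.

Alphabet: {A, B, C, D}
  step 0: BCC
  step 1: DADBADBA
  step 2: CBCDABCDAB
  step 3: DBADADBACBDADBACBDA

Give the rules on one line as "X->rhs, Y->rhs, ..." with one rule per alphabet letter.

  step 2 ⇒ step 3: CBCDABCDAB ⇒ DBA·DA·DBA·C·B·DA·DBA·C·B·DA
    A ↦ B
    B ↦ DA
    C ↦ DBA
    D ↦ C

A->B, B->DA, C->DBA, D->C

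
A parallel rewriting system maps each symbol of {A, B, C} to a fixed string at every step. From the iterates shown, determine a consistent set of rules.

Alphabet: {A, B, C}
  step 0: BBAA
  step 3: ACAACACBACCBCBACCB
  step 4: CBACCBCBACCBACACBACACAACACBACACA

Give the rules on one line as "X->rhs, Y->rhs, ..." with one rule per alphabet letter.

A->CB, B->A, C->AC

  step 3 ⇒ step 4: ACAACACBACCBCBACCB ⇒ CB·AC·CB·CB·AC·CB·AC·A·CB·AC·AC·A·AC·A·CB·AC·AC·A
    A ↦ CB
    B ↦ A
    C ↦ AC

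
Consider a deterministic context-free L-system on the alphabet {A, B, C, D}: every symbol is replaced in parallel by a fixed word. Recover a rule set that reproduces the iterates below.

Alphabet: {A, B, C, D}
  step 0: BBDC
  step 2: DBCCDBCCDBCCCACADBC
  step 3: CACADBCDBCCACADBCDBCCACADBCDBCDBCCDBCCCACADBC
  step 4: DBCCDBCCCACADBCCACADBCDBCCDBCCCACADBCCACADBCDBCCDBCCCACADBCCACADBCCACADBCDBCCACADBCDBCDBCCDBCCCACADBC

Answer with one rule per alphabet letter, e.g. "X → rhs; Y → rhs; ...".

  step 3 ⇒ step 4: CACADBCDBCCACADBCDBCCACADBCDBCDBCCDBCCCACADBC ⇒ DBC·C·DBC·C·CA·CA·DBC·CA·CA·DBC·DBC·C·DBC·C·CA·CA·DBC·CA·CA·DBC·DBC·C·DBC·C·CA·CA·DBC·CA·CA·DBC·CA·CA·DBC·DBC·CA·CA·DBC·DBC·DBC·C·DBC·C·CA·CA·DBC
    A ↦ C
    B ↦ CA
    C ↦ DBC
    D ↦ CA

A->C, B->CA, C->DBC, D->CA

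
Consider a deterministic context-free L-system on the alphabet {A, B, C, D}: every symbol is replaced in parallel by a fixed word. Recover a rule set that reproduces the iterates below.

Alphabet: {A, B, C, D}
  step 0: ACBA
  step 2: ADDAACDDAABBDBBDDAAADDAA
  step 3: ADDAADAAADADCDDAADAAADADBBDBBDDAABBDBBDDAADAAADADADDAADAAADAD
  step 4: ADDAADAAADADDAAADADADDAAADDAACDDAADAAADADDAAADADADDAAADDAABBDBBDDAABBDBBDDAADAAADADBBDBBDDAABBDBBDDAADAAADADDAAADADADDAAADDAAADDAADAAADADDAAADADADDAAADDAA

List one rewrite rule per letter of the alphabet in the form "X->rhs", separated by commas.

  step 3 ⇒ step 4: ADDAADAAADADCDDAADAAADADBBDBBDDAABBDBBDDAADAAADADADDAADAAADAD ⇒ AD·DAA·DAA·AD·AD·DAA·AD·AD·AD·DAA·AD·DAA·CD·DAA·DAA·AD·AD·DAA·AD·AD·AD·DAA·AD·DAA·BBD·BBD·DAA·BBD·BBD·DAA·DAA·AD·AD·BBD·BBD·DAA·BBD·BBD·DAA·DAA·AD·AD·DAA·AD·AD·AD·DAA·AD·DAA·AD·DAA·DAA·AD·AD·DAA·AD·AD·AD·DAA·AD·DAA
    A ↦ AD
    B ↦ BBD
    C ↦ CD
    D ↦ DAA

A->AD, B->BBD, C->CD, D->DAA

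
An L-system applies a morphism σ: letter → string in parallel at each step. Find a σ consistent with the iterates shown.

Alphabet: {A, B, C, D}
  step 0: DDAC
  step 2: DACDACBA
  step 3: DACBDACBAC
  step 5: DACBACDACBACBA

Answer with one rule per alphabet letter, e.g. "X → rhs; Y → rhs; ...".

A->C, B->A, C->B, D->DA

  step 2 ⇒ step 3: DACDACBA ⇒ DA·C·B·DA·C·B·A·C
    A ↦ C
    B ↦ A
    C ↦ B
    D ↦ DA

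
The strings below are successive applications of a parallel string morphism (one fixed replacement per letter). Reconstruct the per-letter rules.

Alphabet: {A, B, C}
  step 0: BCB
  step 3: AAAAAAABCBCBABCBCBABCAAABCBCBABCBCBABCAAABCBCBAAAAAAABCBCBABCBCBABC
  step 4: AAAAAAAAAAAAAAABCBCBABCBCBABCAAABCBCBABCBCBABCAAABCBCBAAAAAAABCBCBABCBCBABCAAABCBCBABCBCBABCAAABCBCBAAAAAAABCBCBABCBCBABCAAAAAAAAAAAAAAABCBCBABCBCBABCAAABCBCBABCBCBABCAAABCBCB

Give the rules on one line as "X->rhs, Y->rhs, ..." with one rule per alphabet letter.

  step 3 ⇒ step 4: AAAAAAABCBCBABCBCBABCAAABCBCBABCBCBABCAAABCBCBAAAAAAABCBCBABCBCBABC ⇒ AA·AA·AA·AA·AA·AA·AA·ABC·BCB·ABC·BCB·ABC·AA·ABC·BCB·ABC·BCB·ABC·AA·ABC·BCB·AA·AA·AA·ABC·BCB·ABC·BCB·ABC·AA·ABC·BCB·ABC·BCB·ABC·AA·ABC·BCB·AA·AA·AA·ABC·BCB·ABC·BCB·ABC·AA·AA·AA·AA·AA·AA·AA·ABC·BCB·ABC·BCB·ABC·AA·ABC·BCB·ABC·BCB·ABC·AA·ABC·BCB
    A ↦ AA
    B ↦ ABC
    C ↦ BCB

A->AA, B->ABC, C->BCB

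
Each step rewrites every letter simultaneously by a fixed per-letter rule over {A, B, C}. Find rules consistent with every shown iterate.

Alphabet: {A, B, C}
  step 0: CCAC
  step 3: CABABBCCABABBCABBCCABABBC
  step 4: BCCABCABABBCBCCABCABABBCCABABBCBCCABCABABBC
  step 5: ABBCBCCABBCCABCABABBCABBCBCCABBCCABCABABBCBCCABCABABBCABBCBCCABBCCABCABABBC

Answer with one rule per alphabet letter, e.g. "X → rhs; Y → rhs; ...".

A->C, B->AB, C->BC

  step 4 ⇒ step 5: BCCABCABABBCBCCABCABABBCCABABBCBCCABCABABBC ⇒ AB·BC·BC·C·AB·BC·C·AB·C·AB·AB·BC·AB·BC·BC·C·AB·BC·C·AB·C·AB·AB·BC·BC·C·AB·C·AB·AB·BC·AB·BC·BC·C·AB·BC·C·AB·C·AB·AB·BC
    A ↦ C
    B ↦ AB
    C ↦ BC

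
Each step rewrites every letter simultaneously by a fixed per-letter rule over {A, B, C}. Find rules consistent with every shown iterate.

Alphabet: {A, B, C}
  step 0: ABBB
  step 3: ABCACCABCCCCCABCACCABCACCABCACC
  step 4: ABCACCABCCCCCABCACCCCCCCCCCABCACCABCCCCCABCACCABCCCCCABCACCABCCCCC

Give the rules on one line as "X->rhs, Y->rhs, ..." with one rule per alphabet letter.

  step 3 ⇒ step 4: ABCACCABCCCCCABCACCABCACCABCACC ⇒ ABC·A·CC·ABC·CC·CC·ABC·A·CC·CC·CC·CC·CC·ABC·A·CC·ABC·CC·CC·ABC·A·CC·ABC·CC·CC·ABC·A·CC·ABC·CC·CC
    A ↦ ABC
    B ↦ A
    C ↦ CC

A->ABC, B->A, C->CC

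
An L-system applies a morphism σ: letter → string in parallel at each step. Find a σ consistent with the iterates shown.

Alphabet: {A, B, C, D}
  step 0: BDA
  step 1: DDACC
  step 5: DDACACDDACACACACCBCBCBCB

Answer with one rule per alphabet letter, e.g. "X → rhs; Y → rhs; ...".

A->C, B->DD, C->B, D->AC

  step 0 ⇒ step 1: BDA ⇒ DD·AC·C
    A ↦ C
    B ↦ DD
    D ↦ AC
    C ↦ B  (constrained at step 1)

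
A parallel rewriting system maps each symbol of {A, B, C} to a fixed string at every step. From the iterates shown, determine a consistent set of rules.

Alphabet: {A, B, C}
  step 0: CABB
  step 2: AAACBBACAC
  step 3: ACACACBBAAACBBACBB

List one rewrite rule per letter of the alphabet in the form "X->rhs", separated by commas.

  step 2 ⇒ step 3: AAACBBACAC ⇒ AC·AC·AC·BB·A·A·AC·BB·AC·BB
    A ↦ AC
    B ↦ A
    C ↦ BB

A->AC, B->A, C->BB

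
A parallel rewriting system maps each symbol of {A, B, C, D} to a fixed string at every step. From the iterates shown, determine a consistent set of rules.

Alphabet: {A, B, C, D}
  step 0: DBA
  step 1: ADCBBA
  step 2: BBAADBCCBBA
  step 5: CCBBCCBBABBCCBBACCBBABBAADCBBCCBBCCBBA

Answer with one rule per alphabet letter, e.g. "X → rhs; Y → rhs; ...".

  step 1 ⇒ step 2: ADCBBA ⇒ BBA·AD·B·C·C·BBA
    A ↦ BBA
    B ↦ C
    C ↦ B
    D ↦ AD

A->BBA, B->C, C->B, D->AD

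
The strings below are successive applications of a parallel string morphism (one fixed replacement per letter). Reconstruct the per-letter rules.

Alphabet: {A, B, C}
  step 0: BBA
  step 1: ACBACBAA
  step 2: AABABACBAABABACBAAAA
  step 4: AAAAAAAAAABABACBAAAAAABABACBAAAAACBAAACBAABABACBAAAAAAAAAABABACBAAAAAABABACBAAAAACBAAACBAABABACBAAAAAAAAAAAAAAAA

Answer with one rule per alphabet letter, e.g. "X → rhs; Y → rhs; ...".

  step 1 ⇒ step 2: ACBACBAA ⇒ AA·BAB·ACB·AA·BAB·ACB·AA·AA
    A ↦ AA
    B ↦ ACB
    C ↦ BAB

A->AA, B->ACB, C->BAB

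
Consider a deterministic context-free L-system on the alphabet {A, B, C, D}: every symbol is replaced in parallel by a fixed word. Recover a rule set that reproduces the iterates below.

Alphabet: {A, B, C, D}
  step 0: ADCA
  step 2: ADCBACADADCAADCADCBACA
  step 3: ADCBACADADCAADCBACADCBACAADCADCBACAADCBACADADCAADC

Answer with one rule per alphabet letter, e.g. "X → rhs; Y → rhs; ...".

  step 2 ⇒ step 3: ADCBACADADCAADCADCBACA ⇒ ADC·BAC·A·D·ADC·A·ADC·BAC·ADC·BAC·A·ADC·ADC·BAC·A·ADC·BAC·A·D·ADC·A·ADC
    A ↦ ADC
    B ↦ D
    C ↦ A
    D ↦ BAC

A->ADC, B->D, C->A, D->BAC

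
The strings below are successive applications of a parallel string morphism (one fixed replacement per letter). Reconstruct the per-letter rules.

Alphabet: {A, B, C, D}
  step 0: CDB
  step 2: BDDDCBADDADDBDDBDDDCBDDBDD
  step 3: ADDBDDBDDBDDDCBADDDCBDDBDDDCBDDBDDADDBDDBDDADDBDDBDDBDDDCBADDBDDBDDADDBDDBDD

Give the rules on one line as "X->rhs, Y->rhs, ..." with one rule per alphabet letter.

  step 2 ⇒ step 3: BDDDCBADDADDBDDBDDDCBDDBDD ⇒ ADD·BDD·BDD·BDD·DCB·ADD·DC·BDD·BDD·DC·BDD·BDD·ADD·BDD·BDD·ADD·BDD·BDD·BDD·DCB·ADD·BDD·BDD·ADD·BDD·BDD
    A ↦ DC
    B ↦ ADD
    C ↦ DCB
    D ↦ BDD

A->DC, B->ADD, C->DCB, D->BDD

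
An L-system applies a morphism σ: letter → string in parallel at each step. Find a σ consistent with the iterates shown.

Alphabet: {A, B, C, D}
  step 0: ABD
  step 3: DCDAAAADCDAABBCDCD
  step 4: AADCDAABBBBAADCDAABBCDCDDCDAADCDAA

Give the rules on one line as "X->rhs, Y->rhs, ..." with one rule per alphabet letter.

A->B, B->CD, C->DCD, D->AA

  step 3 ⇒ step 4: DCDAAAADCDAABBCDCD ⇒ AA·DCD·AA·B·B·B·B·AA·DCD·AA·B·B·CD·CD·DCD·AA·DCD·AA
    A ↦ B
    B ↦ CD
    C ↦ DCD
    D ↦ AA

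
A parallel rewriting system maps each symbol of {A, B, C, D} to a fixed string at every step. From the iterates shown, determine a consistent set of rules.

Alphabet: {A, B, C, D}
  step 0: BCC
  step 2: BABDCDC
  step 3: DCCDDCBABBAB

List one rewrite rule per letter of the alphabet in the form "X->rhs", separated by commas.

A->CD, B->DC, C->B, D->BA

  step 2 ⇒ step 3: BABDCDC ⇒ DC·CD·DC·BA·B·BA·B
    A ↦ CD
    B ↦ DC
    C ↦ B
    D ↦ BA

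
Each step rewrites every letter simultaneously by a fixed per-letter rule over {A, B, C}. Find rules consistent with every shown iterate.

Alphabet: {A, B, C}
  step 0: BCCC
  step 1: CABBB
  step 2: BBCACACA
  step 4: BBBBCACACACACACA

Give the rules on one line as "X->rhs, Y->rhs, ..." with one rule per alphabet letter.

  step 1 ⇒ step 2: CABBB ⇒ B·B·CA·CA·CA
    A ↦ B
    B ↦ CA
    C ↦ B

A->B, B->CA, C->B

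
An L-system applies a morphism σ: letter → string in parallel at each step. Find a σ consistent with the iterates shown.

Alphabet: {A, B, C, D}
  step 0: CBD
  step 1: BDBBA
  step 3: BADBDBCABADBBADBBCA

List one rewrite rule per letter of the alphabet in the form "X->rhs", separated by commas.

  step 0 ⇒ step 1: CBD ⇒ B·DB·BA
    B ↦ DB
    C ↦ B
    D ↦ BA
    A ↦ CA  (constrained at step 1)

A->CA, B->DB, C->B, D->BA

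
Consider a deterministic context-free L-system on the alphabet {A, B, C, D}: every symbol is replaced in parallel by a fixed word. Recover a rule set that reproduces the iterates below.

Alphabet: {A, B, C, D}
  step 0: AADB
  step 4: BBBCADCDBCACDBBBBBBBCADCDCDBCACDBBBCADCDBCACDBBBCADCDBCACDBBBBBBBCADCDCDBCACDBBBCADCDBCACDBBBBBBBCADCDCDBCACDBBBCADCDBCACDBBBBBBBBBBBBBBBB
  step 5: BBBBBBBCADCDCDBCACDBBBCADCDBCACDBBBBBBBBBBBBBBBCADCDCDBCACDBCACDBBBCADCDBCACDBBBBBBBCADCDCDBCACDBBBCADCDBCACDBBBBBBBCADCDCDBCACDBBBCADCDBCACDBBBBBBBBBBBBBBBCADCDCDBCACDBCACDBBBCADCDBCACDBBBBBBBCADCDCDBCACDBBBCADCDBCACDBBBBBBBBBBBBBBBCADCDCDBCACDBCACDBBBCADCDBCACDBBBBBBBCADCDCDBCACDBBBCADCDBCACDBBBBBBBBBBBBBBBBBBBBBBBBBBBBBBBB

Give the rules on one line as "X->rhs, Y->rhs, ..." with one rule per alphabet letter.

A->DCD, B->BB, C->BCA, D->CD

  step 4 ⇒ step 5: BBBCADCDBCACDBBBBBBBCADCDCDBCACDBBBCADCDBCACDBBBCADCDBCACDBBBBBBBCADCDCDBCACDBBBCADCDBCACDBBBBBBBCADCDCDBCACDBBBCADCDBCACDBBBBBBBBBBBBBBBB ⇒ BB·BB·BB·BCA·DCD·CD·BCA·CD·BB·BCA·DCD·BCA·CD·BB·BB·BB·BB·BB·BB·BB·BCA·DCD·CD·BCA·CD·BCA·CD·BB·BCA·DCD·BCA·CD·BB·BB·BB·BCA·DCD·CD·BCA·CD·BB·BCA·DCD·BCA·CD·BB·BB·BB·BCA·DCD·CD·BCA·CD·BB·BCA·DCD·BCA·CD·BB·BB·BB·BB·BB·BB·BB·BCA·DCD·CD·BCA·CD·BCA·CD·BB·BCA·DCD·BCA·CD·BB·BB·BB·BCA·DCD·CD·BCA·CD·BB·BCA·DCD·BCA·CD·BB·BB·BB·BB·BB·BB·BB·BCA·DCD·CD·BCA·CD·BCA·CD·BB·BCA·DCD·BCA·CD·BB·BB·BB·BCA·DCD·CD·BCA·CD·BB·BCA·DCD·BCA·CD·BB·BB·BB·BB·BB·BB·BB·BB·BB·BB·BB·BB·BB·BB·BB·BB
    A ↦ DCD
    B ↦ BB
    C ↦ BCA
    D ↦ CD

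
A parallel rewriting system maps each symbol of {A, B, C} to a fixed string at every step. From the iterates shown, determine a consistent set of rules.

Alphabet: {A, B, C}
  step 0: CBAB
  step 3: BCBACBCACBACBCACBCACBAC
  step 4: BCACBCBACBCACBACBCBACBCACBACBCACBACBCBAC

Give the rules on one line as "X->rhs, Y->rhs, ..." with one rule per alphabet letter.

  step 3 ⇒ step 4: BCBACBCACBACBCACBCACBAC ⇒ BC·AC·BC·B·AC·BC·AC·B·AC·BC·B·AC·BC·AC·B·AC·BC·AC·B·AC·BC·B·AC
    A ↦ B
    B ↦ BC
    C ↦ AC

A->B, B->BC, C->AC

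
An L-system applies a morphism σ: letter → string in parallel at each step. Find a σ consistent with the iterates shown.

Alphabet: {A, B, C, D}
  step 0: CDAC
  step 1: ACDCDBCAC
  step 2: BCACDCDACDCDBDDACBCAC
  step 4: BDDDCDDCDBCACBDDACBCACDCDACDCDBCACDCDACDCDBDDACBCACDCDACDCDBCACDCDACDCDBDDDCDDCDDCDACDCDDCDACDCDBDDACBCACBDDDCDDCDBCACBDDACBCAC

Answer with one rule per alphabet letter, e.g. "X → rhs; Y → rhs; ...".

  step 1 ⇒ step 2: ACDCDBCAC ⇒ BC·AC·DCD·AC·DCD·BDD·AC·BC·AC
    A ↦ BC
    B ↦ BDD
    C ↦ AC
    D ↦ DCD

A->BC, B->BDD, C->AC, D->DCD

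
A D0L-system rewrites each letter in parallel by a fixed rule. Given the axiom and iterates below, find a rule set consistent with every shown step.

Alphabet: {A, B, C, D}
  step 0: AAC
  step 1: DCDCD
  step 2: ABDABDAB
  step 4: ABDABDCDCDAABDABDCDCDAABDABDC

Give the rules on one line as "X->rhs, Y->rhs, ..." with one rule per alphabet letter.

  step 1 ⇒ step 2: DCDCD ⇒ AB·D·AB·D·AB
    C ↦ D
    D ↦ AB
  step 0 ⇒ step 1: AAC ⇒ DC·DC·D
    A ↦ DC
    B ↦ DA  (constrained at step 2)

A->DC, B->DA, C->D, D->AB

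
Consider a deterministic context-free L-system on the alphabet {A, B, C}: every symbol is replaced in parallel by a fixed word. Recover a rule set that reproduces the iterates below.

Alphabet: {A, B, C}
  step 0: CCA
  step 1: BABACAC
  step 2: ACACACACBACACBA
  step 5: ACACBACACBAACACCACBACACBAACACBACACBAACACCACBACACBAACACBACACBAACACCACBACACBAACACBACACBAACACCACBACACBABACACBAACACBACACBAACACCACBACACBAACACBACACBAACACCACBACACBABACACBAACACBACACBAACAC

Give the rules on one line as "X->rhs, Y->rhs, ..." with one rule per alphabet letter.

A->CAC, B->A, C->BA

  step 1 ⇒ step 2: BABACAC ⇒ A·CAC·A·CAC·BA·CAC·BA
    A ↦ CAC
    B ↦ A
    C ↦ BA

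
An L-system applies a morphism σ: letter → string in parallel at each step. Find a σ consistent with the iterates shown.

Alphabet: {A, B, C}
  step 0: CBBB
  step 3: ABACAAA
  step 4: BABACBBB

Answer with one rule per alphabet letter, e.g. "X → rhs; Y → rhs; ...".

A->B, B->A, C->AC

  step 3 ⇒ step 4: ABACAAA ⇒ B·A·B·AC·B·B·B
    A ↦ B
    B ↦ A
    C ↦ AC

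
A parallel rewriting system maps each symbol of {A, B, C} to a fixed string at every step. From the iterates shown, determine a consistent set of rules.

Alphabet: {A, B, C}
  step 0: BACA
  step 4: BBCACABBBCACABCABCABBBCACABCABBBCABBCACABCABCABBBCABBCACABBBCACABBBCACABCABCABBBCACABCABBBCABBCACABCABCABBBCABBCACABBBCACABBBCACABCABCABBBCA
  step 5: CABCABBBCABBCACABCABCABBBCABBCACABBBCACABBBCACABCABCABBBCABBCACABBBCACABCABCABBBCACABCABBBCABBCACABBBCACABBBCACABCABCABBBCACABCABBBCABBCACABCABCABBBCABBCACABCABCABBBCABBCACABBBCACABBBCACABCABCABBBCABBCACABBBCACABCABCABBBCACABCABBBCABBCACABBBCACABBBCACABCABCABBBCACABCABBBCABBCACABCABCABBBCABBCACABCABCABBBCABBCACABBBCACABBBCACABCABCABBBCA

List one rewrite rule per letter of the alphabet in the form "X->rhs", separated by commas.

A->BCA, B->CAB, C->B

  step 4 ⇒ step 5: BBCACABBBCACABCABCABBBCACABCABBBCABBCACABCABCABBBCABBCACABBBCACABBBCACABCABCABBBCACABCABBBCABBCACABCABCABBBCABBCACABBBCACABBBCACABCABCABBBCA ⇒ CAB·CAB·B·BCA·B·BCA·CAB·CAB·CAB·B·BCA·B·BCA·CAB·B·BCA·CAB·B·BCA·CAB·CAB·CAB·B·BCA·B·BCA·CAB·B·BCA·CAB·CAB·CAB·B·BCA·CAB·CAB·B·BCA·B·BCA·CAB·B·BCA·CAB·B·BCA·CAB·CAB·CAB·B·BCA·CAB·CAB·B·BCA·B·BCA·CAB·CAB·CAB·B·BCA·B·BCA·CAB·CAB·CAB·B·BCA·B·BCA·CAB·B·BCA·CAB·B·BCA·CAB·CAB·CAB·B·BCA·B·BCA·CAB·B·BCA·CAB·CAB·CAB·B·BCA·CAB·CAB·B·BCA·B·BCA·CAB·B·BCA·CAB·B·BCA·CAB·CAB·CAB·B·BCA·CAB·CAB·B·BCA·B·BCA·CAB·CAB·CAB·B·BCA·B·BCA·CAB·CAB·CAB·B·BCA·B·BCA·CAB·B·BCA·CAB·B·BCA·CAB·CAB·CAB·B·BCA
    A ↦ BCA
    B ↦ CAB
    C ↦ B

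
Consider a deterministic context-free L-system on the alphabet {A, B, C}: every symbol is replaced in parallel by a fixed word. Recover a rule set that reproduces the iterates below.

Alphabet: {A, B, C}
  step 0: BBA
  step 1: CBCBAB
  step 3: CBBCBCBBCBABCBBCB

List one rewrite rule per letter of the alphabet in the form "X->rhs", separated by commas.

  step 0 ⇒ step 1: BBA ⇒ CB·CB·AB
    A ↦ AB
    B ↦ CB
    C ↦ B  (constrained at step 1)

A->AB, B->CB, C->B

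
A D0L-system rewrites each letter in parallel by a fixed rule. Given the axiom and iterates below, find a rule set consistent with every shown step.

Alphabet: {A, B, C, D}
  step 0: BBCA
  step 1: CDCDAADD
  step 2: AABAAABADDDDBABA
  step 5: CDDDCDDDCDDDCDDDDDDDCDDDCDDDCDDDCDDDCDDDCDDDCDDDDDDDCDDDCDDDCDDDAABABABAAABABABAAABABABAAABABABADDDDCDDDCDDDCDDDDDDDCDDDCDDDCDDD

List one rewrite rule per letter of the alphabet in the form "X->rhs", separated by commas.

A->DD, B->CD, C->AA, D->BA

  step 1 ⇒ step 2: CDCDAADD ⇒ AA·BA·AA·BA·DD·DD·BA·BA
    A ↦ DD
    C ↦ AA
    D ↦ BA
  step 0 ⇒ step 1: BBCA ⇒ CD·CD·AA·DD
    B ↦ CD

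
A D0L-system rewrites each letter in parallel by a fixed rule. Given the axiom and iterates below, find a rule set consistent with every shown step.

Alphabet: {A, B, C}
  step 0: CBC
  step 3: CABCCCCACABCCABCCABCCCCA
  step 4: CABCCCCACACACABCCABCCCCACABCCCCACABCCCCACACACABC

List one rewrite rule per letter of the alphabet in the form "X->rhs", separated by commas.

A->BC, B->CC, C->CA

  step 3 ⇒ step 4: CABCCCCACABCCABCCABCCCCA ⇒ CA·BC·CC·CA·CA·CA·CA·BC·CA·BC·CC·CA·CA·BC·CC·CA·CA·BC·CC·CA·CA·CA·CA·BC
    A ↦ BC
    B ↦ CC
    C ↦ CA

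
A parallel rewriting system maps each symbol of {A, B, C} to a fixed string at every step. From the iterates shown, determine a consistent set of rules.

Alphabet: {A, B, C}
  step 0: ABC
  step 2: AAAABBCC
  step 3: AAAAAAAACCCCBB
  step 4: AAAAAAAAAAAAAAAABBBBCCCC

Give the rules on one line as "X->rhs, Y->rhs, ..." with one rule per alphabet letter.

A->AA, B->CC, C->B

  step 3 ⇒ step 4: AAAAAAAACCCCBB ⇒ AA·AA·AA·AA·AA·AA·AA·AA·B·B·B·B·CC·CC
    A ↦ AA
    B ↦ CC
    C ↦ B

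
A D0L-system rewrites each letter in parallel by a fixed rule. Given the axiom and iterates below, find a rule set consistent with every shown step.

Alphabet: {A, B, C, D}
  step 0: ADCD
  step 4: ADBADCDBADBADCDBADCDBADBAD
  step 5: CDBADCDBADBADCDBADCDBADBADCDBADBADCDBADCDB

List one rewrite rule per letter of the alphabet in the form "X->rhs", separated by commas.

A->C, B->AD, C->A, D->DB

  step 4 ⇒ step 5: ADBADCDBADBADCDBADCDBADBAD ⇒ C·DB·AD·C·DB·A·DB·AD·C·DB·AD·C·DB·A·DB·AD·C·DB·A·DB·AD·C·DB·AD·C·DB
    A ↦ C
    B ↦ AD
    C ↦ A
    D ↦ DB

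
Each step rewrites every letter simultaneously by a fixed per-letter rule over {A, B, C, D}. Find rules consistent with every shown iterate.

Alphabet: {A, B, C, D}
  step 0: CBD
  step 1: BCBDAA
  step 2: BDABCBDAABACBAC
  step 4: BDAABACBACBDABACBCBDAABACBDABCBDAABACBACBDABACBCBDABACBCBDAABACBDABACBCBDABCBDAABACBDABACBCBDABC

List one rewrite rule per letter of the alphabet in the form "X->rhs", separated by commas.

  step 1 ⇒ step 2: BCBDAA ⇒ BDA·BC·BDA·A·BAC·BAC
    A ↦ BAC
    B ↦ BDA
    C ↦ BC
    D ↦ A

A->BAC, B->BDA, C->BC, D->A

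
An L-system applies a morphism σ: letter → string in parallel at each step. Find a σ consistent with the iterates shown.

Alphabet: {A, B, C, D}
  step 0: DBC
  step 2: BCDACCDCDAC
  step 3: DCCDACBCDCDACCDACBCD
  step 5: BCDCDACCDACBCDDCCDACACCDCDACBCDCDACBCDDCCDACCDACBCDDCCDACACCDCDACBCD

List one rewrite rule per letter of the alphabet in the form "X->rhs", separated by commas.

A->B, B->DC, C->CD, D->AC

  step 2 ⇒ step 3: BCDACCDCDAC ⇒ DC·CD·AC·B·CD·CD·AC·CD·AC·B·CD
    A ↦ B
    B ↦ DC
    C ↦ CD
    D ↦ AC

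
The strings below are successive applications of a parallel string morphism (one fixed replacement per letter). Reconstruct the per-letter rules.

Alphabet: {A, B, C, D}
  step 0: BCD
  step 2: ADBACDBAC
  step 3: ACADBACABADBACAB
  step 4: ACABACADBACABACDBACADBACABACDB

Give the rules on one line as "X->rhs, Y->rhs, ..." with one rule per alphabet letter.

A->AC, B->DB, C->AB, D->A

  step 3 ⇒ step 4: ACADBACABADBACAB ⇒ AC·AB·AC·A·DB·AC·AB·AC·DB·AC·A·DB·AC·AB·AC·DB
    A ↦ AC
    B ↦ DB
    C ↦ AB
    D ↦ A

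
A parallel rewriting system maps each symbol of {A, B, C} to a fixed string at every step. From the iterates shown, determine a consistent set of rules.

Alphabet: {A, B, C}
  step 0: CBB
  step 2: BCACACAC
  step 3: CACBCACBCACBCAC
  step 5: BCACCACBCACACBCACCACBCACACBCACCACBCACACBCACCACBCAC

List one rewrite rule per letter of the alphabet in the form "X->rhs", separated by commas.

A->BC, B->C, C->AC

  step 2 ⇒ step 3: BCACACAC ⇒ C·AC·BC·AC·BC·AC·BC·AC
    A ↦ BC
    B ↦ C
    C ↦ AC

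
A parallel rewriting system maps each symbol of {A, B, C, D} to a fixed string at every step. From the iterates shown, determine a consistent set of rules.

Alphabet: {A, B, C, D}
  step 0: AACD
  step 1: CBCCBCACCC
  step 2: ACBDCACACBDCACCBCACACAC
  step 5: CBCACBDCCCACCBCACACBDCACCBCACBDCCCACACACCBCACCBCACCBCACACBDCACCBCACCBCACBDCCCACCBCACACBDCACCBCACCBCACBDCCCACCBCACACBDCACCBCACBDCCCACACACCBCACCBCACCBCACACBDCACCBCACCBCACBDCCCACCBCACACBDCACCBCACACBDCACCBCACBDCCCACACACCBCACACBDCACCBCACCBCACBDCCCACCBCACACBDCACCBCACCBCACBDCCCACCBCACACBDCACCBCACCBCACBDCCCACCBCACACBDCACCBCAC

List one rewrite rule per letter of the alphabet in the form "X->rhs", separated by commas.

A->CBC, B->BDC, C->AC, D->CC

  step 1 ⇒ step 2: CBCCBCACCC ⇒ AC·BDC·AC·AC·BDC·AC·CBC·AC·AC·AC
    A ↦ CBC
    B ↦ BDC
    C ↦ AC
  step 0 ⇒ step 1: AACD ⇒ CBC·CBC·AC·CC
    D ↦ CC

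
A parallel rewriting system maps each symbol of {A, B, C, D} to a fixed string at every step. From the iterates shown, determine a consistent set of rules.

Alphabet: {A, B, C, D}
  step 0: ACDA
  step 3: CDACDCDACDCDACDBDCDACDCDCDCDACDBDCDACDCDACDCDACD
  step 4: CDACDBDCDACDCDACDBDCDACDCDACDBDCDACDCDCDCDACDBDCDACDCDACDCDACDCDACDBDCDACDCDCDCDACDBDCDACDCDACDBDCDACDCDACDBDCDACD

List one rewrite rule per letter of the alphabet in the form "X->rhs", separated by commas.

  step 3 ⇒ step 4: CDACDCDACDCDACDBDCDACDCDCDCDACDBDCDACDCDACDCDACD ⇒ CDA·CD·BD·CDA·CD·CDA·CD·BD·CDA·CD·CDA·CD·BD·CDA·CD·CD·CD·CDA·CD·BD·CDA·CD·CDA·CD·CDA·CD·CDA·CD·BD·CDA·CD·CD·CD·CDA·CD·BD·CDA·CD·CDA·CD·BD·CDA·CD·CDA·CD·BD·CDA·CD
    A ↦ BD
    B ↦ CD
    C ↦ CDA
    D ↦ CD

A->BD, B->CD, C->CDA, D->CD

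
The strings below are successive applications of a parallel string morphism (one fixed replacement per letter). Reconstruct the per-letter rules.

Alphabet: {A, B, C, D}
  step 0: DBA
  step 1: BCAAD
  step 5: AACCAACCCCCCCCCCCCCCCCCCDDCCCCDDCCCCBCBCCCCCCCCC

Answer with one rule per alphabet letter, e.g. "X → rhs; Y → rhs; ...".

A->D, B->AA, C->CC, D->BC

  step 0 ⇒ step 1: DBA ⇒ BC·AA·D
    A ↦ D
    B ↦ AA
    D ↦ BC
    C ↦ CC  (constrained at step 1)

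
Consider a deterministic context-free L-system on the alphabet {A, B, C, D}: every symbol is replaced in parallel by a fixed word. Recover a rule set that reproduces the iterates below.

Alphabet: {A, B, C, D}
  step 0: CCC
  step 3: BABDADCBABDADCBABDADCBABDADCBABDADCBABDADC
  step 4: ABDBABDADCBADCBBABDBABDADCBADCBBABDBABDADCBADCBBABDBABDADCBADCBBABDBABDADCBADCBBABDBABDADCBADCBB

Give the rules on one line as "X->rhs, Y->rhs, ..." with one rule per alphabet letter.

  step 3 ⇒ step 4: BABDADCBABDADCBABDADCBABDADCBABDADCBABDADC ⇒ ABD·B·ABD·ADC·B·ADC·BB·ABD·B·ABD·ADC·B·ADC·BB·ABD·B·ABD·ADC·B·ADC·BB·ABD·B·ABD·ADC·B·ADC·BB·ABD·B·ABD·ADC·B·ADC·BB·ABD·B·ABD·ADC·B·ADC·BB
    A ↦ B
    B ↦ ABD
    C ↦ BB
    D ↦ ADC

A->B, B->ABD, C->BB, D->ADC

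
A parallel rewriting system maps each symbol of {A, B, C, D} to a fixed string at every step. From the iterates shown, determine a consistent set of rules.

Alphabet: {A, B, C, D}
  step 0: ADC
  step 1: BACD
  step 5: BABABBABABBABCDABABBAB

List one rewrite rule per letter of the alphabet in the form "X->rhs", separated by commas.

  step 0 ⇒ step 1: ADC ⇒ B·A·CD
    A ↦ B
    C ↦ CD
    D ↦ A
    B ↦ AB  (constrained at step 1)

A->B, B->AB, C->CD, D->A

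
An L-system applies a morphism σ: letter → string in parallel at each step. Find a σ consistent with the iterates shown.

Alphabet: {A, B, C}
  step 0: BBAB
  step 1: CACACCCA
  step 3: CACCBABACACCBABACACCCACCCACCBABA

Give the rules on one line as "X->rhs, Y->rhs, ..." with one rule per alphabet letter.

  step 0 ⇒ step 1: BBAB ⇒ CA·CA·CC·CA
    A ↦ CC
    B ↦ CA
    C ↦ BA  (constrained at step 1)

A->CC, B->CA, C->BA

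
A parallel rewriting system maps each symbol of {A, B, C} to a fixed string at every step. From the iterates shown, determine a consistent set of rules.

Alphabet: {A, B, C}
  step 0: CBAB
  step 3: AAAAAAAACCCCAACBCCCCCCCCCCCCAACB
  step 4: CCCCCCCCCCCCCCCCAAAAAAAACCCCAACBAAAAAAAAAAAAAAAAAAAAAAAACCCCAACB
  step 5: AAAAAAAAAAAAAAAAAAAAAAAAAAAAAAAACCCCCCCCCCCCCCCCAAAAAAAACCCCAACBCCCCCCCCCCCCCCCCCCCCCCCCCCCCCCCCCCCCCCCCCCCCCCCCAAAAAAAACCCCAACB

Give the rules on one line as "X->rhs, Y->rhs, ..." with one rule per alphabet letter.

  step 4 ⇒ step 5: CCCCCCCCCCCCCCCCAAAAAAAACCCCAACBAAAAAAAAAAAAAAAAAAAAAAAACCCCAACB ⇒ AA·AA·AA·AA·AA·AA·AA·AA·AA·AA·AA·AA·AA·AA·AA·AA·CC·CC·CC·CC·CC·CC·CC·CC·AA·AA·AA·AA·CC·CC·AA·CB·CC·CC·CC·CC·CC·CC·CC·CC·CC·CC·CC·CC·CC·CC·CC·CC·CC·CC·CC·CC·CC·CC·CC·CC·AA·AA·AA·AA·CC·CC·AA·CB
    A ↦ CC
    B ↦ CB
    C ↦ AA

A->CC, B->CB, C->AA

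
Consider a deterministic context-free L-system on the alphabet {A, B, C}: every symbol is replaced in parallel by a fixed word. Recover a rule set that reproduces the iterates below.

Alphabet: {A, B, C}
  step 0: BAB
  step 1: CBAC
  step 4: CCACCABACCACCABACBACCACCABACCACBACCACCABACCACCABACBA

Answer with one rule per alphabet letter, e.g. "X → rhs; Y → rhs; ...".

A->BA, B->C, C->CCA

  step 0 ⇒ step 1: BAB ⇒ C·BA·C
    A ↦ BA
    B ↦ C
    C ↦ CCA  (constrained at step 1)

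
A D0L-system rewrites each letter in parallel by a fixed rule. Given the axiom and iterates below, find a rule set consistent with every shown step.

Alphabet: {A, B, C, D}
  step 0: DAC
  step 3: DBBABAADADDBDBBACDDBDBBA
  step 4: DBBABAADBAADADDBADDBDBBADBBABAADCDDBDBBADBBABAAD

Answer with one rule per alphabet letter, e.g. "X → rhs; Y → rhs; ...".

A->AD, B->BA, C->CD, D->DB

  step 3 ⇒ step 4: DBBABAADADDBDBBACDDBDBBA ⇒ DB·BA·BA·AD·BA·AD·AD·DB·AD·DB·DB·BA·DB·BA·BA·AD·CD·DB·DB·BA·DB·BA·BA·AD
    A ↦ AD
    B ↦ BA
    C ↦ CD
    D ↦ DB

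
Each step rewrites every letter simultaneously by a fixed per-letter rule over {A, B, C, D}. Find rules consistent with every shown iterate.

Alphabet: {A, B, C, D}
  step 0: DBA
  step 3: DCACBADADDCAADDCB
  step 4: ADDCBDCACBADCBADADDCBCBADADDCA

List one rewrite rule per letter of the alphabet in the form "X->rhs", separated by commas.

  step 3 ⇒ step 4: DCACBADADDCAADDCB ⇒ AD·D·CB·D·CA·CB·AD·CB·AD·AD·D·CB·CB·AD·AD·D·CA
    A ↦ CB
    B ↦ CA
    C ↦ D
    D ↦ AD

A->CB, B->CA, C->D, D->AD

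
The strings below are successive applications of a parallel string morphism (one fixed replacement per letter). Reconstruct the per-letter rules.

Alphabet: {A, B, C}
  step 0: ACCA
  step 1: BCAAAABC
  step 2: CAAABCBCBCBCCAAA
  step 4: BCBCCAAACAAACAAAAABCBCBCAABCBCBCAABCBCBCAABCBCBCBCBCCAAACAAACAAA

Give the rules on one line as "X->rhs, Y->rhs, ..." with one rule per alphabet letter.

A->BC, B->CA, C->AA

  step 1 ⇒ step 2: BCAAAABC ⇒ CA·AA·BC·BC·BC·BC·CA·AA
    A ↦ BC
    B ↦ CA
    C ↦ AA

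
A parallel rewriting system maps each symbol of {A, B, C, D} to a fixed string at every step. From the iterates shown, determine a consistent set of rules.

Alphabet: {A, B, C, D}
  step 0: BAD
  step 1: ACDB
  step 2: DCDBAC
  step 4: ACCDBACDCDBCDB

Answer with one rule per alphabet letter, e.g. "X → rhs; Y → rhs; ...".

A->D, B->AC, C->CD, D->B

  step 1 ⇒ step 2: ACDB ⇒ D·CD·B·AC
    A ↦ D
    B ↦ AC
    C ↦ CD
    D ↦ B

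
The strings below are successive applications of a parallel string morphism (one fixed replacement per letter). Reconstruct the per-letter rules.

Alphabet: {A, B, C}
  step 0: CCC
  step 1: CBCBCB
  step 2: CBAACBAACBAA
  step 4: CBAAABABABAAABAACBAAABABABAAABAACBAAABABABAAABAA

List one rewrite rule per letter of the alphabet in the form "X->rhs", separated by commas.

  step 1 ⇒ step 2: CBCBCB ⇒ CB·AA·CB·AA·CB·AA
    B ↦ AA
    C ↦ CB
    A ↦ AB  (constrained at step 2)

A->AB, B->AA, C->CB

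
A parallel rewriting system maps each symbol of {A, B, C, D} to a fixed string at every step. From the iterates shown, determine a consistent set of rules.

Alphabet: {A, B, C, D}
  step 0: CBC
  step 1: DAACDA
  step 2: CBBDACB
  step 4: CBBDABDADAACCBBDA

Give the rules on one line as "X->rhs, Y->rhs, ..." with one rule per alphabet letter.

  step 1 ⇒ step 2: DAACDA ⇒ C·B·B·DA·C·B
    A ↦ B
    C ↦ DA
    D ↦ C
  step 0 ⇒ step 1: CBC ⇒ DA·AC·DA
    B ↦ AC

A->B, B->AC, C->DA, D->C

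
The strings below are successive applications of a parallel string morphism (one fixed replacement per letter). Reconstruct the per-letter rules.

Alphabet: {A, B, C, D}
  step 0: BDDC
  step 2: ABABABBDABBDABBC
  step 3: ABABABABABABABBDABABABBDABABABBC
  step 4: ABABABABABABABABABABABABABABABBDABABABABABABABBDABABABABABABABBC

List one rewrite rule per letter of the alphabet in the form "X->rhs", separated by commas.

  step 3 ⇒ step 4: ABABABABABABABBDABABABBDABABABBC ⇒ AB·AB·AB·AB·AB·AB·AB·AB·AB·AB·AB·AB·AB·AB·AB·BD·AB·AB·AB·AB·AB·AB·AB·BD·AB·AB·AB·AB·AB·AB·AB·BC
    A ↦ AB
    B ↦ AB
    C ↦ BC
    D ↦ BD

A->AB, B->AB, C->BC, D->BD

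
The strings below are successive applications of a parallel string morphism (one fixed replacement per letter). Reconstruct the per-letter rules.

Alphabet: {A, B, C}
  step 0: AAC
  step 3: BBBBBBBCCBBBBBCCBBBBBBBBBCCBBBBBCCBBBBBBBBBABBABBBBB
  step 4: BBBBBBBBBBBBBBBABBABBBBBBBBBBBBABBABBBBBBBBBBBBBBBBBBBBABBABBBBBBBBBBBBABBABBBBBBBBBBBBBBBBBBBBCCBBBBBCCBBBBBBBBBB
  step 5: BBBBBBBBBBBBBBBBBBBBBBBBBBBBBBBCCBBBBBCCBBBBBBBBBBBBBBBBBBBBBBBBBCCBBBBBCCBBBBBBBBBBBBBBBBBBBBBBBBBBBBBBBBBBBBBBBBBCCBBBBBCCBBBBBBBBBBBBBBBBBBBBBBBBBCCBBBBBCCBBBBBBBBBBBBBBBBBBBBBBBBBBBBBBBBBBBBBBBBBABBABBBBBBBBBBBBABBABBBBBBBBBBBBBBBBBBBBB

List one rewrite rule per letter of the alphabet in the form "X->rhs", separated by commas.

A->BCC, B->BB, C->BAB

  step 4 ⇒ step 5: BBBBBBBBBBBBBBBABBABBBBBBBBBBBBABBABBBBBBBBBBBBBBBBBBBBABBABBBBBBBBBBBBABBABBBBBBBBBBBBBBBBBBBBCCBBBBBCCBBBBBBBBBB ⇒ BB·BB·BB·BB·BB·BB·BB·BB·BB·BB·BB·BB·BB·BB·BB·BCC·BB·BB·BCC·BB·BB·BB·BB·BB·BB·BB·BB·BB·BB·BB·BB·BCC·BB·BB·BCC·BB·BB·BB·BB·BB·BB·BB·BB·BB·BB·BB·BB·BB·BB·BB·BB·BB·BB·BB·BB·BCC·BB·BB·BCC·BB·BB·BB·BB·BB·BB·BB·BB·BB·BB·BB·BB·BCC·BB·BB·BCC·BB·BB·BB·BB·BB·BB·BB·BB·BB·BB·BB·BB·BB·BB·BB·BB·BB·BB·BB·BB·BAB·BAB·BB·BB·BB·BB·BB·BAB·BAB·BB·BB·BB·BB·BB·BB·BB·BB·BB·BB
    A ↦ BCC
    B ↦ BB
    C ↦ BAB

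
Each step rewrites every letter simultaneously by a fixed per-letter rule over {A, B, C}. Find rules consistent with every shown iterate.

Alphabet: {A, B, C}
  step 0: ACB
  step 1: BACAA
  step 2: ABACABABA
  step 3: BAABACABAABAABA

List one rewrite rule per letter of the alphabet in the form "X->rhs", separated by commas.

A->BA, B->A, C->CA

  step 2 ⇒ step 3: ABACABABA ⇒ BA·A·BA·CA·BA·A·BA·A·BA
    A ↦ BA
    B ↦ A
    C ↦ CA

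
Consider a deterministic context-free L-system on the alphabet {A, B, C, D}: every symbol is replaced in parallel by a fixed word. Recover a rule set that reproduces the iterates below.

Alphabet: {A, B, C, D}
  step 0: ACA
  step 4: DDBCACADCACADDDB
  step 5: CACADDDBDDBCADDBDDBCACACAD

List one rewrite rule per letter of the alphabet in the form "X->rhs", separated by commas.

  step 4 ⇒ step 5: DDBCACADCACADDDB ⇒ CA·CA·D·DD·B·DD·B·CA·DD·B·DD·B·CA·CA·CA·D
    A ↦ B
    B ↦ D
    C ↦ DD
    D ↦ CA

A->B, B->D, C->DD, D->CA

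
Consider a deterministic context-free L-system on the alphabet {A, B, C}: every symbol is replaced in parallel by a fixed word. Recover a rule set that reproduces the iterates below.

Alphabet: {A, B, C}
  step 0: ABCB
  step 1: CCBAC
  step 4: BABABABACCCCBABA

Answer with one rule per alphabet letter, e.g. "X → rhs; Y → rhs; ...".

  step 0 ⇒ step 1: ABCB ⇒ C·C·BA·C
    A ↦ C
    B ↦ C
    C ↦ BA

A->C, B->C, C->BA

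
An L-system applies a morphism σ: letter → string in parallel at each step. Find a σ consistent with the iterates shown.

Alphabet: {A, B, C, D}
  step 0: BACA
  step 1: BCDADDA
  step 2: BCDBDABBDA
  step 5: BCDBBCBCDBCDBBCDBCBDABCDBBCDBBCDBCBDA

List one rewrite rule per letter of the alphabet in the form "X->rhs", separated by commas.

A->DA, B->BC, C->D, D->B

  step 1 ⇒ step 2: BCDADDA ⇒ BC·D·B·DA·B·B·DA
    A ↦ DA
    B ↦ BC
    C ↦ D
    D ↦ B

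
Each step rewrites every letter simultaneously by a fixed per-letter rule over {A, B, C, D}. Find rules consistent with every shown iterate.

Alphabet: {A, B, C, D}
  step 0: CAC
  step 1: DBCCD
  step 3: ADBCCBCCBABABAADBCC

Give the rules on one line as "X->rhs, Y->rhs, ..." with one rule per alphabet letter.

  step 0 ⇒ step 1: CAC ⇒ D·BCC·D
    A ↦ BCC
    C ↦ D
    B ↦ AD  (constrained at step 1)
    D ↦ BA  (constrained at step 1)

A->BCC, B->AD, C->D, D->BA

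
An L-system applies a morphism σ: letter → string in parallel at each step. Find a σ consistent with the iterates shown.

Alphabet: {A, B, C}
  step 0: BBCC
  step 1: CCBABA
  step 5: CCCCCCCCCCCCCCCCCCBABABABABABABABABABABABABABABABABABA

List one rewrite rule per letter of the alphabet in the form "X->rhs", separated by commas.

  step 0 ⇒ step 1: BBCC ⇒ C·C·BA·BA
    B ↦ C
    C ↦ BA
    A ↦ CC  (constrained at step 1)

A->CC, B->C, C->BA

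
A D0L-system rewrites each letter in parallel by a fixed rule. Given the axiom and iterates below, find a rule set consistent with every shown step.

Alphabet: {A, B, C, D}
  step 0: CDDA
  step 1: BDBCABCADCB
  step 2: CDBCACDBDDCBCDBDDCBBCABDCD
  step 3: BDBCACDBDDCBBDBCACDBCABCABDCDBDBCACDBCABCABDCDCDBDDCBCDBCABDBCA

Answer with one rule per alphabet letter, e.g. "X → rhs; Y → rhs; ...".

  step 2 ⇒ step 3: CDBCACDBDDCBCDBDDCBBCABDCD ⇒ BD·BCA·CD·BD·DCB·BD·BCA·CD·BCA·BCA·BD·CD·BD·BCA·CD·BCA·BCA·BD·CD·CD·BD·DCB·CD·BCA·BD·BCA
    A ↦ DCB
    B ↦ CD
    C ↦ BD
    D ↦ BCA

A->DCB, B->CD, C->BD, D->BCA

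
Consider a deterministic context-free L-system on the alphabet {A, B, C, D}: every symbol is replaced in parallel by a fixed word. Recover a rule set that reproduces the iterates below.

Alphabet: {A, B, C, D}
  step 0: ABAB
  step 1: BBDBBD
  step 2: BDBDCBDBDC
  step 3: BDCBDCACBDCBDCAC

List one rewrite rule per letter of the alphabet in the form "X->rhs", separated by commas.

  step 2 ⇒ step 3: BDBDCBDBDC ⇒ BD·C·BD·C·AC·BD·C·BD·C·AC
    B ↦ BD
    C ↦ AC
    D ↦ C
  step 0 ⇒ step 1: ABAB ⇒ B·BD·B·BD
    A ↦ B

A->B, B->BD, C->AC, D->C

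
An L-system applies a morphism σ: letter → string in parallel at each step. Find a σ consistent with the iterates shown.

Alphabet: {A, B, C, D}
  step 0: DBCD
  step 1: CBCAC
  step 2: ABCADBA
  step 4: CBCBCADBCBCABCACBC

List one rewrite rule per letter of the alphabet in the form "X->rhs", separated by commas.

A->DB, B->BC, C->A, D->C

  step 1 ⇒ step 2: CBCAC ⇒ A·BC·A·DB·A
    A ↦ DB
    B ↦ BC
    C ↦ A
  step 0 ⇒ step 1: DBCD ⇒ C·BC·A·C
    D ↦ C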